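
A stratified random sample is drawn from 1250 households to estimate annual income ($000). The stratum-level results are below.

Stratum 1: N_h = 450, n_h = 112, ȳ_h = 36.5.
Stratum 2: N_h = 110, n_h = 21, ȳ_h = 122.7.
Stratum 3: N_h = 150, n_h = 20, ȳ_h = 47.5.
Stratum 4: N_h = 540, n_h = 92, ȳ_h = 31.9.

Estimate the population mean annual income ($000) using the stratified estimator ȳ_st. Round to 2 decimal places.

ȳ_st ≈ 43.42

N = Σ N_h = 1250. Stratum weights W_h = N_h/N.
ȳ_st = (450·36.5 + 110·122.7 + 150·47.5 + 540·31.9) / 1250 = 43.4184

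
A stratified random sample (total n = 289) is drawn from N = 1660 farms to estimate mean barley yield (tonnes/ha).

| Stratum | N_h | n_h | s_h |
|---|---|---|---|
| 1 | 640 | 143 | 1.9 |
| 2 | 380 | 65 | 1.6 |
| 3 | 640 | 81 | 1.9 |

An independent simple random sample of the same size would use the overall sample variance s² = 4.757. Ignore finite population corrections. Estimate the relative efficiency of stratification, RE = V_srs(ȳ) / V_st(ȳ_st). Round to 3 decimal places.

V̂(ȳ_st) = Σ W_h² s_h²/n_h, with W_h = N_h/N and N = 1660:
  stratum 1: (640/1660)²·1.9²/143 = 0.00375245
  stratum 2: (380/1660)²·1.6²/65 = 0.00206385
  stratum 3: (640/1660)²·1.9²/81 = 0.0066247
V_st = 0.012441
V_srs = s²/n = 4.757/289 = 0.0164602
Relative efficiency = V_srs / V_st = 0.0164602/0.012441 = 1.3231

RE ≈ 1.323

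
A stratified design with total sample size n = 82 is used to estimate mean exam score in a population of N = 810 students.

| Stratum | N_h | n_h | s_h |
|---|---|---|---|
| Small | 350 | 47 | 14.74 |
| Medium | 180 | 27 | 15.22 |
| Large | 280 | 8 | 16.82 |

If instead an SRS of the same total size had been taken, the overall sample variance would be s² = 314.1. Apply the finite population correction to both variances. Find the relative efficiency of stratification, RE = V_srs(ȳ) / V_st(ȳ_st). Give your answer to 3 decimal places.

RE ≈ 0.660

V̂(ȳ_st) = Σ W_h² (1 − n_h/N_h) s_h²/n_h, with W_h = N_h/N and N = 810:
  stratum Small: (350/810)²·(1 − 47/350)·14.74²/47 = 0.747202
  stratum Medium: (180/810)²·(1 − 27/180)·15.22²/27 = 0.36013
  stratum Large: (280/810)²·(1 − 8/280)·16.82²/8 = 4.10505
V_st = 5.21239
V_srs = (1 − 82/810)·314.1/82 = 3.44271
Relative efficiency = V_srs / V_st = 3.44271/5.21239 = 0.6605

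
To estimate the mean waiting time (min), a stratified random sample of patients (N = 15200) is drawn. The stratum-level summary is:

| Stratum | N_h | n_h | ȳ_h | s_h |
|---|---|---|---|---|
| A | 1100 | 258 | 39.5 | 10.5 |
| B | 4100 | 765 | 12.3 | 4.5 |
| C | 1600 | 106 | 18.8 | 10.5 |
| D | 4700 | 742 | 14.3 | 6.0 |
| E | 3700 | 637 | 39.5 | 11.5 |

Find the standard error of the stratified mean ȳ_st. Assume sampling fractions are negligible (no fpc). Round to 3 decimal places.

SE(ȳ_st) ≈ 0.181

V̂(ȳ_st) = Σ W_h² s_h²/n_h, with W_h = N_h/N and N = 15200:
  stratum A: (1100/15200)²·10.5²/258 = 0.00223798
  stratum B: (4100/15200)²·4.5²/765 = 0.00192595
  stratum C: (1600/15200)²·10.5²/106 = 0.0115246
  stratum D: (4700/15200)²·6.0²/742 = 0.00463882
  stratum E: (3700/15200)²·11.5²/637 = 0.0123019
V̂(ȳ_st) = 0.0326292
SE(ȳ_st) = √0.0326292 = 0.180636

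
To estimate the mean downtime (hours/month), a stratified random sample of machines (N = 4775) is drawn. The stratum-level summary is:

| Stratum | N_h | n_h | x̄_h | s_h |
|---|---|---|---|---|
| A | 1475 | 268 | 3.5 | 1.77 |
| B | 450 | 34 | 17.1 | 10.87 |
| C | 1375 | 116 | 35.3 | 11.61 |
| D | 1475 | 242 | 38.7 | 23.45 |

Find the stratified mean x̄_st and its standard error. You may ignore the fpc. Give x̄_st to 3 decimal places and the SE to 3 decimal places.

x̄_st = Σ W_h x̄_h = (1475·3.5 + 450·17.1 + 1375·35.3 + 1475·38.7)/4775 = 24.81204
V̂(x̄_st) = Σ W_h² s_h²/n_h, with W_h = N_h/N and N = 4775:
  stratum A: (1475/4775)²·1.77²/268 = 0.00111545
  stratum B: (450/4775)²·10.87²/34 = 0.0308644
  stratum C: (1375/4775)²·11.61²/116 = 0.096353
  stratum D: (1475/4775)²·23.45²/242 = 0.216824
V̂(x̄_st) = 0.345157
SE(x̄_st) = √0.345157 = 0.587501

x̄_st ≈ 24.812, SE ≈ 0.588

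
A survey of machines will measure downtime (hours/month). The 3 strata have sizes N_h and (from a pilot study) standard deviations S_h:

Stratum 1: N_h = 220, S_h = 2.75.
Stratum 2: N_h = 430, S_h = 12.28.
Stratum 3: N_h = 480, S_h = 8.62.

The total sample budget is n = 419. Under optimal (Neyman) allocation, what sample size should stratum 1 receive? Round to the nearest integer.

Neyman allocation: n_h = n · N_h S_h / Σ N_i S_i, with n = 419.
  stratum 1: N_h·S_h = 220·2.75 = 605.00
  stratum 2: N_h·S_h = 430·12.28 = 5280.40
  stratum 3: N_h·S_h = 480·8.62 = 4137.60
Σ N_h S_h = 10023.00
n for stratum 1 = 419·605.00/10023.00 = 25.291 → 25

25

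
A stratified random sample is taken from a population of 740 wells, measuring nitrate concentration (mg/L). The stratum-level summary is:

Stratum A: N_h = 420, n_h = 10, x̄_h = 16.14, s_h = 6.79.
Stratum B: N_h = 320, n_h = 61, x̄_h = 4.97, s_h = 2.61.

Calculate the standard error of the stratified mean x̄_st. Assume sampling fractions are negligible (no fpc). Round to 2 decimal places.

V̂(x̄_st) = Σ W_h² s_h²/n_h, with W_h = N_h/N and N = 740:
  stratum A: (420/740)²·6.79²/10 = 1.48516
  stratum B: (320/740)²·2.61²/61 = 0.0208828
V̂(x̄_st) = 1.50605
SE(x̄_st) = √1.50605 = 1.22721

SE(x̄_st) ≈ 1.23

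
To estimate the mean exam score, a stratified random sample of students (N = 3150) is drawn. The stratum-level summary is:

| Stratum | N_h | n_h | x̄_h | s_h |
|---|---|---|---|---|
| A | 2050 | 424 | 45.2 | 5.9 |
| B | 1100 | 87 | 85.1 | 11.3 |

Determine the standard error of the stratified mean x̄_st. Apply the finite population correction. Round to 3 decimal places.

SE(x̄_st) ≈ 0.439

V̂(x̄_st) = Σ W_h² (1 − n_h/N_h) s_h²/n_h, with W_h = N_h/N and N = 3150:
  stratum A: (2050/3150)²·(1 − 424/2050)·5.9²/424 = 0.0275798
  stratum B: (1100/3150)²·(1 − 87/1100)·11.3²/87 = 0.164823
V̂(x̄_st) = 0.192403
SE(x̄_st) = √0.192403 = 0.438638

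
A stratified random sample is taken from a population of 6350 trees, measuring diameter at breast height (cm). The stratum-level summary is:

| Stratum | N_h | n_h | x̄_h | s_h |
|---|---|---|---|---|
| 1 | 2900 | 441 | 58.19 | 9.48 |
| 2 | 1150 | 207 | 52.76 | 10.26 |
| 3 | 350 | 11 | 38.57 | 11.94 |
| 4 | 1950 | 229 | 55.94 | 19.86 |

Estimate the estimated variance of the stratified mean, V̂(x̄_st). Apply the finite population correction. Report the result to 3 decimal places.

V̂(x̄_st) ≈ 0.231

V̂(x̄_st) = Σ W_h² (1 − n_h/N_h) s_h²/n_h, with W_h = N_h/N and N = 6350:
  stratum 1: (2900/6350)²·(1 − 441/2900)·9.48²/441 = 0.0360402
  stratum 2: (1150/6350)²·(1 − 207/1150)·10.26²/207 = 0.0136769
  stratum 3: (350/6350)²·(1 − 11/350)·11.94²/11 = 0.0381361
  stratum 4: (1950/6350)²·(1 − 229/1950)·19.86²/229 = 0.143348
V̂(x̄_st) = 0.231201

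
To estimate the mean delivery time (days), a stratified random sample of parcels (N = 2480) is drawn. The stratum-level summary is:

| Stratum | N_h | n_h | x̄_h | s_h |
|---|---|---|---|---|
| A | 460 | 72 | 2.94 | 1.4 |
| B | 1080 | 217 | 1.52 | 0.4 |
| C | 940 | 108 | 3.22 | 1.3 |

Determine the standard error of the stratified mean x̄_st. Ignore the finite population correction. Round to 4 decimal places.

SE(x̄_st) ≈ 0.0577

V̂(x̄_st) = Σ W_h² s_h²/n_h, with W_h = N_h/N and N = 2480:
  stratum A: (460/2480)²·1.4²/72 = 0.000936561
  stratum B: (1080/2480)²·0.4²/217 = 0.000139831
  stratum C: (940/2480)²·1.3²/108 = 0.0022481
V̂(x̄_st) = 0.00332449
SE(x̄_st) = √0.00332449 = 0.0576584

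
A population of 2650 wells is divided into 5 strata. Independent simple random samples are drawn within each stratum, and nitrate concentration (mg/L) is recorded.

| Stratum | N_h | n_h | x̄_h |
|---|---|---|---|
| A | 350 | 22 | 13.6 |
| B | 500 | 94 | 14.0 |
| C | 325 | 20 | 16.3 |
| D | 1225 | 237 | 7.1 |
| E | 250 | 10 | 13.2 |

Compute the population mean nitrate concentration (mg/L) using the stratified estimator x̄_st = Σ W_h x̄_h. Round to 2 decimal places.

x̄_st ≈ 10.96

N = Σ N_h = 2650. Stratum weights W_h = N_h/N.
x̄_st = (350·13.6 + 500·14.0 + 325·16.3 + 1225·7.1 + 250·13.2) / 2650 = 10.9642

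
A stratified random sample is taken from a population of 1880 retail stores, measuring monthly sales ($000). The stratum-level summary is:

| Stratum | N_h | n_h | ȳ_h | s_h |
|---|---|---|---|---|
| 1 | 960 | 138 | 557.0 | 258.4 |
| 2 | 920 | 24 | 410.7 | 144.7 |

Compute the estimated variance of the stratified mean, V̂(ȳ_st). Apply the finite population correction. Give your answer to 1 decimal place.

V̂(ȳ_st) = Σ W_h² (1 − n_h/N_h) s_h²/n_h, with W_h = N_h/N and N = 1880:
  stratum 1: (960/1880)²·(1 − 138/960)·258.4²/138 = 108.027
  stratum 2: (920/1880)²·(1 − 24/920)·144.7²/24 = 203.473
V̂(ȳ_st) = 311.5

V̂(ȳ_st) ≈ 311.5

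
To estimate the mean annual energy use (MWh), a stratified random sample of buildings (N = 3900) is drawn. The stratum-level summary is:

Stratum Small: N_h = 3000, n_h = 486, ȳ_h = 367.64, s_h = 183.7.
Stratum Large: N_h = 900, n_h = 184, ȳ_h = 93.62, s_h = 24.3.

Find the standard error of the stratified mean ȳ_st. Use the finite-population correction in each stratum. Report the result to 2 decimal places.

V̂(ȳ_st) = Σ W_h² (1 − n_h/N_h) s_h²/n_h, with W_h = N_h/N and N = 3900:
  stratum Small: (3000/3900)²·(1 − 486/3000)·183.7²/486 = 34.4302
  stratum Large: (900/3900)²·(1 − 184/900)·24.3²/184 = 0.135963
V̂(ȳ_st) = 34.5661
SE(ȳ_st) = √34.5661 = 5.8793

SE(ȳ_st) ≈ 5.88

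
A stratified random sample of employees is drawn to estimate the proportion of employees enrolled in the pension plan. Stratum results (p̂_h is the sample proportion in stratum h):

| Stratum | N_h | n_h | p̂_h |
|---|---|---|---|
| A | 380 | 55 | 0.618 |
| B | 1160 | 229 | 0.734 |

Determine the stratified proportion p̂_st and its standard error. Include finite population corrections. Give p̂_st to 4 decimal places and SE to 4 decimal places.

N = 1540; stratum weights W_h = N_h/N.
p̂_st = Σ W_h p̂_h = (380·0.618 + 1160·0.734)/1540 = 0.70538
V̂(p̂_st) = Σ W_h² (1 − n_h/N_h) p̂_h(1−p̂_h)/(n_h−1):
  stratum A: (380/1540)²·(1 − 55/380)·0.618·0.382/54 = 0.000227658
  stratum B: (1160/1540)²·(1 − 229/1160)·0.734·0.266/228 = 0.00038995
V̂(p̂_st) = 0.000617608; SE = √V̂ = 0.0248517

p̂_st ≈ 0.7054, SE ≈ 0.0249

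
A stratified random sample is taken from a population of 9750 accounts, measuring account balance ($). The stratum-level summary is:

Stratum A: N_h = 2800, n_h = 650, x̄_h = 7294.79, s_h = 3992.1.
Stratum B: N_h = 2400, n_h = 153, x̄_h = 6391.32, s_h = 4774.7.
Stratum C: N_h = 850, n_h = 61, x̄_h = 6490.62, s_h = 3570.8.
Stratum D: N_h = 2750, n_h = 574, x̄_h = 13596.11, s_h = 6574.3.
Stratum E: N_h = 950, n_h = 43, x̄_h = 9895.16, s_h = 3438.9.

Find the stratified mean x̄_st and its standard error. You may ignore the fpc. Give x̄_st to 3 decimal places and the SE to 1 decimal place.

x̄_st = Σ W_h x̄_h = (2800·7294.79 + 2400·6391.32 + 850·6490.62 + 2750·13596.11 + 950·9895.16)/9750 = 9032.95503
V̂(x̄_st) = Σ W_h² s_h²/n_h, with W_h = N_h/N and N = 9750:
  stratum A: (2800/9750)²·3992.1²/650 = 2022.07
  stratum B: (2400/9750)²·4774.7²/153 = 9028.47
  stratum C: (850/9750)²·3570.8²/61 = 1588.66
  stratum D: (2750/9750)²·6574.3²/574 = 5990.23
  stratum E: (950/9750)²·3438.9²/43 = 2611.01
V̂(x̄_st) = 21240.4
SE(x̄_st) = √21240.4 = 145.741

x̄_st ≈ 9032.955, SE ≈ 145.7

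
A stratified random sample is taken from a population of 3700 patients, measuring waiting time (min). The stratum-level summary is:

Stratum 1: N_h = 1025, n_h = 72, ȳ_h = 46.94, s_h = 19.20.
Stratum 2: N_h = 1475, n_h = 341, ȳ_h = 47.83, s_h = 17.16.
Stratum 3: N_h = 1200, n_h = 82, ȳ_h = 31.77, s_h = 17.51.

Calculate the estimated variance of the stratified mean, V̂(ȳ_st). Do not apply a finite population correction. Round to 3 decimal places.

V̂(ȳ_st) = Σ W_h² s_h²/n_h, with W_h = N_h/N and N = 3700:
  stratum 1: (1025/3700)²·19.20²/72 = 0.392929
  stratum 2: (1475/3700)²·17.16²/341 = 0.137234
  stratum 3: (1200/3700)²·17.51²/82 = 0.393294
V̂(ȳ_st) = 0.923457

V̂(ȳ_st) ≈ 0.923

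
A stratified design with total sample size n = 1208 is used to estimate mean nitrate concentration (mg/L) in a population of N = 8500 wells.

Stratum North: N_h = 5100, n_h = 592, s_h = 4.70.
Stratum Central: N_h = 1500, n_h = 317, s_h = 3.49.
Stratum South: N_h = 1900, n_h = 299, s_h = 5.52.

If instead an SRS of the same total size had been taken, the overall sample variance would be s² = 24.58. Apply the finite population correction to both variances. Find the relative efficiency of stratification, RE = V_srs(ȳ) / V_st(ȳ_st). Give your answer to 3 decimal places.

RE ≈ 1.020

V̂(ȳ_st) = Σ W_h² (1 − n_h/N_h) s_h²/n_h, with W_h = N_h/N and N = 8500:
  stratum North: (5100/8500)²·(1 − 592/5100)·4.70²/592 = 0.0118738
  stratum Central: (1500/8500)²·(1 − 317/1500)·3.49²/317 = 0.000943691
  stratum South: (1900/8500)²·(1 − 299/1900)·5.52²/299 = 0.00429056
V_st = 0.0171081
V_srs = (1 − 1208/8500)·24.58/1208 = 0.0174559
Relative efficiency = V_srs / V_st = 0.0174559/0.0171081 = 1.0203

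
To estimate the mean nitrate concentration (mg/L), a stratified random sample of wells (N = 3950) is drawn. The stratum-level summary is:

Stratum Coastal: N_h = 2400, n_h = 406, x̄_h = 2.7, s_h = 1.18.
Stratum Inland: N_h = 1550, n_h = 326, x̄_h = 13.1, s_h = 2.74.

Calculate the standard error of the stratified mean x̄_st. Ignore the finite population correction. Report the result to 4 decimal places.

V̂(x̄_st) = Σ W_h² s_h²/n_h, with W_h = N_h/N and N = 3950:
  stratum Coastal: (2400/3950)²·1.18²/406 = 0.00126609
  stratum Inland: (1550/3950)²·2.74²/326 = 0.00354611
V̂(x̄_st) = 0.00481221
SE(x̄_st) = √0.00481221 = 0.0693701

SE(x̄_st) ≈ 0.0694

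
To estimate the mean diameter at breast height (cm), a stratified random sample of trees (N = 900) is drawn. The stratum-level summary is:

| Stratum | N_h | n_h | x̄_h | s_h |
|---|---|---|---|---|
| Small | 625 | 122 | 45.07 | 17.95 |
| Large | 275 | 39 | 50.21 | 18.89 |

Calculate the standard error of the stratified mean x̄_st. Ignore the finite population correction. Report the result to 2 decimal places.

SE(x̄_st) ≈ 1.46

V̂(x̄_st) = Σ W_h² s_h²/n_h, with W_h = N_h/N and N = 900:
  stratum Small: (625/900)²·17.95²/122 = 1.27363
  stratum Large: (275/900)²·18.89²/39 = 0.85424
V̂(x̄_st) = 2.12787
SE(x̄_st) = √2.12787 = 1.45872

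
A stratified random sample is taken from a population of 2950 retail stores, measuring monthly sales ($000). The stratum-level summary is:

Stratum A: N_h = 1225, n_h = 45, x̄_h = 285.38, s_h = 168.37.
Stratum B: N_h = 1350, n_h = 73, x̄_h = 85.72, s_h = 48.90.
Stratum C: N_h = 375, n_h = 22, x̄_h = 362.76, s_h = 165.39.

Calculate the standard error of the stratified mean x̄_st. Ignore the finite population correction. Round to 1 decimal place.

V̂(x̄_st) = Σ W_h² s_h²/n_h, with W_h = N_h/N and N = 2950:
  stratum A: (1225/2950)²·168.37²/45 = 108.629
  stratum B: (1350/2950)²·48.90²/73 = 6.85991
  stratum C: (375/2950)²·165.39²/22 = 20.0916
V̂(x̄_st) = 135.58
SE(x̄_st) = √135.58 = 11.6439

SE(x̄_st) ≈ 11.6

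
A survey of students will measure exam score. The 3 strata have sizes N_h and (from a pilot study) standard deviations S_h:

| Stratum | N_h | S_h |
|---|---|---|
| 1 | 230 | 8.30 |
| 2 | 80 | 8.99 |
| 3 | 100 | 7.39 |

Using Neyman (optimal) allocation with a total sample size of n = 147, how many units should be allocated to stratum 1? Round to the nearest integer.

83

Neyman allocation: n_h = n · N_h S_h / Σ N_i S_i, with n = 147.
  stratum 1: N_h·S_h = 230·8.30 = 1909.00
  stratum 2: N_h·S_h = 80·8.99 = 719.20
  stratum 3: N_h·S_h = 100·7.39 = 739.00
Σ N_h S_h = 3367.20
n for stratum 1 = 147·1909.00/3367.20 = 83.340 → 83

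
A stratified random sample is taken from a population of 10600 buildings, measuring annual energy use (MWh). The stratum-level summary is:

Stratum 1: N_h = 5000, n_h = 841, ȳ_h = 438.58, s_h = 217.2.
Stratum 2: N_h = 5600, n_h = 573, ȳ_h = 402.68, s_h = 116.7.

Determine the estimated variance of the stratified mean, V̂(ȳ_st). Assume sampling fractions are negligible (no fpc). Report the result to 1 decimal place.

V̂(ȳ_st) = Σ W_h² s_h²/n_h, with W_h = N_h/N and N = 10600:
  stratum 1: (5000/10600)²·217.2²/841 = 12.4811
  stratum 2: (5600/10600)²·116.7²/573 = 6.63363
V̂(ȳ_st) = 19.1147

V̂(ȳ_st) ≈ 19.1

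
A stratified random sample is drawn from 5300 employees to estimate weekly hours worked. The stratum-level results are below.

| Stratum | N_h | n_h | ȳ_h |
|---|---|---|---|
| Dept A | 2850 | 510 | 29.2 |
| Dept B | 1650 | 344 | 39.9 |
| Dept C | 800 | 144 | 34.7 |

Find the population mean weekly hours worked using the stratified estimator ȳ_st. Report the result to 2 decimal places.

N = Σ N_h = 5300. Stratum weights W_h = N_h/N.
ȳ_st = (2850·29.2 + 1650·39.9 + 800·34.7) / 5300 = 33.3613

ȳ_st ≈ 33.36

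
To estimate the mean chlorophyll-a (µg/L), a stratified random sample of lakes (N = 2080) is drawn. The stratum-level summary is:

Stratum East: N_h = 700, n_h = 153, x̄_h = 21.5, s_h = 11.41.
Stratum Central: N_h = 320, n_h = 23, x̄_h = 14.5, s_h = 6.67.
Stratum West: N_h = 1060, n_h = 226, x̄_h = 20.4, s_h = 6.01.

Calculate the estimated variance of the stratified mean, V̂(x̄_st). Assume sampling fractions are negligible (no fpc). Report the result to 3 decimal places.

V̂(x̄_st) ≈ 0.184

V̂(x̄_st) = Σ W_h² s_h²/n_h, with W_h = N_h/N and N = 2080:
  stratum East: (700/2080)²·11.41²/153 = 0.0963716
  stratum Central: (320/2080)²·6.67²/23 = 0.0457822
  stratum West: (1060/2080)²·6.01²/226 = 0.0415074
V̂(x̄_st) = 0.183661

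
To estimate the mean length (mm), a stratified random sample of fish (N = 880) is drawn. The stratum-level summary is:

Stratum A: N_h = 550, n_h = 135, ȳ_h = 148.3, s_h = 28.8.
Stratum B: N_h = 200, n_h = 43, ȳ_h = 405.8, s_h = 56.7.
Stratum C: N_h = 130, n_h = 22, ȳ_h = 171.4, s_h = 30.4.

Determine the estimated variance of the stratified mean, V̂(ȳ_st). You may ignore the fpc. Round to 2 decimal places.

V̂(ȳ_st) ≈ 7.18

V̂(ȳ_st) = Σ W_h² s_h²/n_h, with W_h = N_h/N and N = 880:
  stratum A: (550/880)²·28.8²/135 = 2.4
  stratum B: (200/880)²·56.7²/43 = 3.86182
  stratum C: (130/880)²·30.4²/22 = 0.916739
V̂(ȳ_st) = 7.17856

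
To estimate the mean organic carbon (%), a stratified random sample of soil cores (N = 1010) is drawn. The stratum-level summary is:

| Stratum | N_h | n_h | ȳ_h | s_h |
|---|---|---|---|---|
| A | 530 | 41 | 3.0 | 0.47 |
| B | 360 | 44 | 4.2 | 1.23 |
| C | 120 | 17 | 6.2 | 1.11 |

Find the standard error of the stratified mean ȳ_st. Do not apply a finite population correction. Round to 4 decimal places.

SE(ȳ_st) ≈ 0.0829

V̂(ȳ_st) = Σ W_h² s_h²/n_h, with W_h = N_h/N and N = 1010:
  stratum A: (530/1010)²·0.47²/41 = 0.00148361
  stratum B: (360/1010)²·1.23²/44 = 0.00436837
  stratum C: (120/1010)²·1.11²/17 = 0.0010231
V̂(ȳ_st) = 0.00687508
SE(ȳ_st) = √0.00687508 = 0.0829161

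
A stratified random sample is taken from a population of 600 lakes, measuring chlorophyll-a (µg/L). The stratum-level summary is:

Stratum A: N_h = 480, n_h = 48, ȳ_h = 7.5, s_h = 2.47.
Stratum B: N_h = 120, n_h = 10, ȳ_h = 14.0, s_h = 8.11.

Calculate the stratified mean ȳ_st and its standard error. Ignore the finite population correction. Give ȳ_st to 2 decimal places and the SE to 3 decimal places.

ȳ_st ≈ 8.80, SE ≈ 0.587

ȳ_st = Σ W_h ȳ_h = (480·7.5 + 120·14.0)/600 = 8.80000
V̂(ȳ_st) = Σ W_h² s_h²/n_h, with W_h = N_h/N and N = 600:
  stratum A: (480/600)²·2.47²/48 = 0.0813453
  stratum B: (120/600)²·8.11²/10 = 0.263088
V̂(ȳ_st) = 0.344434
SE(ȳ_st) = √0.344434 = 0.586885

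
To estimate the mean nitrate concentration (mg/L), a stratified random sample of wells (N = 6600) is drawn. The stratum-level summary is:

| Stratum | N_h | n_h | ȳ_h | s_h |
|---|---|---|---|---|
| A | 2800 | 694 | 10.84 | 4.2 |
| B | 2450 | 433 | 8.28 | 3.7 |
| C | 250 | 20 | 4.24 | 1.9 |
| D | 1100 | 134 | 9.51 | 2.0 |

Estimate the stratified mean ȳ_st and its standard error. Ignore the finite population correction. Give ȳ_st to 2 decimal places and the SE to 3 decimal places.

ȳ_st ≈ 9.42, SE ≈ 0.100

ȳ_st = Σ W_h ȳ_h = (2800·10.84 + 2450·8.28 + 250·4.24 + 1100·9.51)/6600 = 9.41803
V̂(ȳ_st) = Σ W_h² s_h²/n_h, with W_h = N_h/N and N = 6600:
  stratum A: (2800/6600)²·4.2²/694 = 0.00457475
  stratum B: (2450/6600)²·3.7²/433 = 0.00435672
  stratum C: (250/6600)²·1.9²/20 = 0.000258982
  stratum D: (1100/6600)²·2.0²/134 = 0.000829187
V̂(ȳ_st) = 0.0100196
SE(ȳ_st) = √0.0100196 = 0.100098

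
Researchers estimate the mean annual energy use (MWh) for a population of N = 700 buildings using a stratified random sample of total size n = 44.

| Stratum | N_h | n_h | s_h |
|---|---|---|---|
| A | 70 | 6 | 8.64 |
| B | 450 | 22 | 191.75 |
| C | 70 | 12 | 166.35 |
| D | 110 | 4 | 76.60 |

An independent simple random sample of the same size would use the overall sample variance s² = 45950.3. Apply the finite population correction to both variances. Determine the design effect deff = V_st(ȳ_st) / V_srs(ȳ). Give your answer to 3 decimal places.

V̂(ȳ_st) = Σ W_h² (1 − n_h/N_h) s_h²/n_h, with W_h = N_h/N and N = 700:
  stratum A: (70/700)²·(1 − 6/70)·8.64²/6 = 0.113752
  stratum B: (450/700)²·(1 − 22/450)·191.75²/22 = 656.914
  stratum C: (70/700)²·(1 − 12/70)·166.35²/12 = 19.1071
  stratum D: (110/700)²·(1 − 4/110)·76.60²/4 = 34.906
V_st = 711.04
V_srs = (1 − 44/700)·45950.3/44 = 978.682
deff = V_st / V_srs = 711.04/978.682 = 0.7265

deff ≈ 0.727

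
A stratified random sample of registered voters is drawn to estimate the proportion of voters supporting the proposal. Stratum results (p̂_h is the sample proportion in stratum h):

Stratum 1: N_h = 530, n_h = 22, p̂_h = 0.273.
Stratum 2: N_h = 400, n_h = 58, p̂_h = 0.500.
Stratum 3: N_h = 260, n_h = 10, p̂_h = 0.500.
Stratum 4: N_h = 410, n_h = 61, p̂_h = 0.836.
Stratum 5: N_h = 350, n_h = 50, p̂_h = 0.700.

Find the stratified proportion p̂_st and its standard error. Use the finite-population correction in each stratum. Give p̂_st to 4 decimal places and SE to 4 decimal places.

N = 1950; stratum weights W_h = N_h/N.
p̂_st = Σ W_h p̂_h = (530·0.273 + 400·0.500 + 260·0.500 + 410·0.836 + 350·0.700)/1950 = 0.54485
V̂(p̂_st) = Σ W_h² (1 − n_h/N_h) p̂_h(1−p̂_h)/(n_h−1):
  stratum 1: (530/1950)²·(1 − 22/530)·0.273·0.727/21 = 0.000669188
  stratum 2: (400/1950)²·(1 − 58/400)·0.500·0.500/57 = 0.000157791
  stratum 3: (260/1950)²·(1 − 10/260)·0.500·0.500/9 = 0.000474834
  stratum 4: (410/1950)²·(1 − 61/410)·0.836·0.164/60 = 8.59882e-05
  stratum 5: (350/1950)²·(1 − 50/350)·0.700·0.300/49 = 0.000118343
V̂(p̂_st) = 0.00150614; SE = √V̂ = 0.0388091

p̂_st ≈ 0.5448, SE ≈ 0.0388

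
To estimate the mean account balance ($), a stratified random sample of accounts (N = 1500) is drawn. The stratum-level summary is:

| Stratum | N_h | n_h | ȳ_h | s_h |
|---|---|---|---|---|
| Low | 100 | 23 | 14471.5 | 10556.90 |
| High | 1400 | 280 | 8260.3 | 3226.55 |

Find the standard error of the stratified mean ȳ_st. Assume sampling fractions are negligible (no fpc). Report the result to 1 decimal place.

V̂(ȳ_st) = Σ W_h² s_h²/n_h, with W_h = N_h/N and N = 1500:
  stratum Low: (100/1500)²·10556.90²/23 = 21535.9
  stratum High: (1400/1500)²·3226.55²/280 = 32388.6
V̂(ȳ_st) = 53924.5
SE(ȳ_st) = √53924.5 = 232.216

SE(ȳ_st) ≈ 232.2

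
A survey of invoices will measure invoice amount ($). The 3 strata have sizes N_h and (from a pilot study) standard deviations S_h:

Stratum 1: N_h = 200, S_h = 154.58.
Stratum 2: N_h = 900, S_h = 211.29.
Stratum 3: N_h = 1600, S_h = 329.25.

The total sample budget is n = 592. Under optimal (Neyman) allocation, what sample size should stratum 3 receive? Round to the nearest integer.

Neyman allocation: n_h = n · N_h S_h / Σ N_i S_i, with n = 592.
  stratum 1: N_h·S_h = 200·154.58 = 30916.00
  stratum 2: N_h·S_h = 900·211.29 = 190161.00
  stratum 3: N_h·S_h = 1600·329.25 = 526800.00
Σ N_h S_h = 747877.00
n for stratum 3 = 592·526800.00/747877.00 = 417.001 → 417

417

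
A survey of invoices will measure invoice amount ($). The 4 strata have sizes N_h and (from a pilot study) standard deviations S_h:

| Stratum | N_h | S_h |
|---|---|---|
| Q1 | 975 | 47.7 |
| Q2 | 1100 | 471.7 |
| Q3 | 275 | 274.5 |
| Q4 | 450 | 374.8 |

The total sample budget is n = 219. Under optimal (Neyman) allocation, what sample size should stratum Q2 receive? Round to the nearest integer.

Neyman allocation: n_h = n · N_h S_h / Σ N_i S_i, with n = 219.
  stratum Q1: N_h·S_h = 975·47.7 = 46507.50
  stratum Q2: N_h·S_h = 1100·471.7 = 518870.00
  stratum Q3: N_h·S_h = 275·274.5 = 75487.50
  stratum Q4: N_h·S_h = 450·374.8 = 168660.00
Σ N_h S_h = 809525.00
n for stratum Q2 = 219·518870.00/809525.00 = 140.369 → 140

140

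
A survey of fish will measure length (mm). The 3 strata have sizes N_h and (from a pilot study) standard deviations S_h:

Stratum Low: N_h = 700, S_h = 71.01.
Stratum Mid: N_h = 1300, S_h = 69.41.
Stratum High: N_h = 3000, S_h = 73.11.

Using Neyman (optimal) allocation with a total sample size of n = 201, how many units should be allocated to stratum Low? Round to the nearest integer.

28

Neyman allocation: n_h = n · N_h S_h / Σ N_i S_i, with n = 201.
  stratum Low: N_h·S_h = 700·71.01 = 49707.00
  stratum Mid: N_h·S_h = 1300·69.41 = 90233.00
  stratum High: N_h·S_h = 3000·73.11 = 219330.00
Σ N_h S_h = 359270.00
n for stratum Low = 201·49707.00/359270.00 = 27.809 → 28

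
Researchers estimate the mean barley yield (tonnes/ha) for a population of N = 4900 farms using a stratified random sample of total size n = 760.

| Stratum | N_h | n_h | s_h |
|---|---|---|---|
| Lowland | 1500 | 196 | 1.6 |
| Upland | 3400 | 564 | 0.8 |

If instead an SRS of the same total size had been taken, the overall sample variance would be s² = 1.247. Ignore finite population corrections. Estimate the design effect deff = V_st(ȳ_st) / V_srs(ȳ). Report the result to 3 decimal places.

V̂(ȳ_st) = Σ W_h² s_h²/n_h, with W_h = N_h/N and N = 4900:
  stratum Lowland: (1500/4900)²·1.6²/196 = 0.00122398
  stratum Upland: (3400/4900)²·0.8²/564 = 0.000546344
V_st = 0.00177032
V_srs = s²/n = 1.247/760 = 0.00164079
deff = V_st / V_srs = 0.00177032/0.00164079 = 1.0789

deff ≈ 1.079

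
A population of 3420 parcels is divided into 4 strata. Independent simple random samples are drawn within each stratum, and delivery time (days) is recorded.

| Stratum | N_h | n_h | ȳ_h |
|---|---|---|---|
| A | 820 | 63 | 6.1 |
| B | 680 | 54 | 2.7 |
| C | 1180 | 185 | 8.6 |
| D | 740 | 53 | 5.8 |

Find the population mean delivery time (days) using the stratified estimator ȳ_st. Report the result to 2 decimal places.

ȳ_st ≈ 6.22

N = Σ N_h = 3420. Stratum weights W_h = N_h/N.
ȳ_st = (820·6.1 + 680·2.7 + 1180·8.6 + 740·5.8) / 3420 = 6.2216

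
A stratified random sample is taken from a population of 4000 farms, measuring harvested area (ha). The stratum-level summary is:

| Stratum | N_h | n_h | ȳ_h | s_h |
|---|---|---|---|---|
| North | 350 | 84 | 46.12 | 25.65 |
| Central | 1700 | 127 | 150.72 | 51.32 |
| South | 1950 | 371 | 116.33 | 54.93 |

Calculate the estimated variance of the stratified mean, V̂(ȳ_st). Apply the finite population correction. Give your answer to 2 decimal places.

V̂(ȳ_st) = Σ W_h² (1 − n_h/N_h) s_h²/n_h, with W_h = N_h/N and N = 4000:
  stratum North: (350/4000)²·(1 − 84/350)·25.65²/84 = 0.0455748
  stratum Central: (1700/4000)²·(1 − 127/1700)·51.32²/127 = 3.46599
  stratum South: (1950/4000)²·(1 − 371/1950)·54.93²/371 = 1.5651
V̂(ȳ_st) = 5.07666

V̂(ȳ_st) ≈ 5.08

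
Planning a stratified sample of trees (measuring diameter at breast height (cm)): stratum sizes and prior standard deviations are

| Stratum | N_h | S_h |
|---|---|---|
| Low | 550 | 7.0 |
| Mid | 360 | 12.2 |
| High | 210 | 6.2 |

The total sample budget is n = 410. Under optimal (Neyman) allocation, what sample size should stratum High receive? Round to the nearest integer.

56

Neyman allocation: n_h = n · N_h S_h / Σ N_i S_i, with n = 410.
  stratum Low: N_h·S_h = 550·7.0 = 3850.00
  stratum Mid: N_h·S_h = 360·12.2 = 4392.00
  stratum High: N_h·S_h = 210·6.2 = 1302.00
Σ N_h S_h = 9544.00
n for stratum High = 410·1302.00/9544.00 = 55.933 → 56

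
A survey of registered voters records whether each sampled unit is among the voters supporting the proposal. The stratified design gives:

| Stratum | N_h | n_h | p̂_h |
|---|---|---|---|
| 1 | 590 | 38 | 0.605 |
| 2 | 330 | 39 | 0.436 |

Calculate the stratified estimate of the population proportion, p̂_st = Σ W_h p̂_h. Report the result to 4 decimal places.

p̂_st ≈ 0.5444

N = 920; stratum weights W_h = N_h/N.
p̂_st = Σ W_h p̂_h = (590·0.605 + 330·0.436)/920 = 0.54438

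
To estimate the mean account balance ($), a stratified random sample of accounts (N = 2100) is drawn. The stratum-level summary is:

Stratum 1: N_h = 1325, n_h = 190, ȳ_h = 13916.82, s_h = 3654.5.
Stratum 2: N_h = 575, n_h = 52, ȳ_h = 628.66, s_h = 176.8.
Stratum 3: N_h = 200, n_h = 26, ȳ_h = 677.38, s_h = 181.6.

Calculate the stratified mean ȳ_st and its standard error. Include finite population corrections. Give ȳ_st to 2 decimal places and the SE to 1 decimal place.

ȳ_st = Σ W_h ȳ_h = (1325·13916.82 + 575·628.66 + 200·677.38)/2100 = 9017.49619
V̂(ȳ_st) = Σ W_h² (1 − n_h/N_h) s_h²/n_h, with W_h = N_h/N and N = 2100:
  stratum 1: (1325/2100)²·(1 − 190/1325)·3654.5²/190 = 23970.4
  stratum 2: (575/2100)²·(1 − 52/575)·176.8²/52 = 40.9913
  stratum 3: (200/2100)²·(1 − 26/200)·181.6²/26 = 10.0092
V̂(ȳ_st) = 24021.4
SE(ȳ_st) = √24021.4 = 154.988

ȳ_st ≈ 9017.50, SE ≈ 155.0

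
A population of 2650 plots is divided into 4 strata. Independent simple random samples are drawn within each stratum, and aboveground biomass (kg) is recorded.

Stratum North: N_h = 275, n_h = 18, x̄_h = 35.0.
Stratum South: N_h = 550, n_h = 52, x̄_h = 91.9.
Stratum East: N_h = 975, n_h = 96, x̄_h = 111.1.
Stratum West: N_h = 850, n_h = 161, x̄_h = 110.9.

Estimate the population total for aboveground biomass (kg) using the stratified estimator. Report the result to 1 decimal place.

τ̂_st ≈ 262757.5

τ̂_st = Σ N_h x̄_h = 275·35.0 + 550·91.9 + 975·111.1 + 850·110.9 = 262757.5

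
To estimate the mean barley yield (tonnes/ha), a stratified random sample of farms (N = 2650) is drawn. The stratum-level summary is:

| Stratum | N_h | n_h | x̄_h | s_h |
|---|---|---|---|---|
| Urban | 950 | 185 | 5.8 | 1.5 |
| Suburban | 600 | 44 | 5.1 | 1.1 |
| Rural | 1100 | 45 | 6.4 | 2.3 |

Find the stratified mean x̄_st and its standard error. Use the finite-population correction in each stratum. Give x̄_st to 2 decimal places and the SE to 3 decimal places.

x̄_st ≈ 5.89, SE ≈ 0.148

x̄_st = Σ W_h x̄_h = (950·5.8 + 600·5.1 + 1100·6.4)/2650 = 5.89057
V̂(x̄_st) = Σ W_h² (1 − n_h/N_h) s_h²/n_h, with W_h = N_h/N and N = 2650:
  stratum Urban: (950/2650)²·(1 − 185/950)·1.5²/185 = 0.00125865
  stratum Suburban: (600/2650)²·(1 − 44/600)·1.1²/44 = 0.00130637
  stratum Rural: (1100/2650)²·(1 − 45/1100)·2.3²/45 = 0.0194266
V̂(x̄_st) = 0.0219916
SE(x̄_st) = √0.0219916 = 0.148296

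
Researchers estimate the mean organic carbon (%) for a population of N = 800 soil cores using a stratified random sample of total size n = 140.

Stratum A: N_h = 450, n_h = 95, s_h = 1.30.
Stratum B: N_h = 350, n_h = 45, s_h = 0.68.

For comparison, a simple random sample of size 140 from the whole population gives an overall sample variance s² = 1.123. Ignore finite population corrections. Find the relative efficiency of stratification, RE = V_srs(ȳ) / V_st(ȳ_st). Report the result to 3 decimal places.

V̂(ȳ_st) = Σ W_h² s_h²/n_h, with W_h = N_h/N and N = 800:
  stratum A: (450/800)²·1.30²/95 = 0.0056287
  stratum B: (350/800)²·0.68²/45 = 0.00196681
V_st = 0.00759551
V_srs = s²/n = 1.123/140 = 0.00802143
Relative efficiency = V_srs / V_st = 0.00802143/0.00759551 = 1.0561

RE ≈ 1.056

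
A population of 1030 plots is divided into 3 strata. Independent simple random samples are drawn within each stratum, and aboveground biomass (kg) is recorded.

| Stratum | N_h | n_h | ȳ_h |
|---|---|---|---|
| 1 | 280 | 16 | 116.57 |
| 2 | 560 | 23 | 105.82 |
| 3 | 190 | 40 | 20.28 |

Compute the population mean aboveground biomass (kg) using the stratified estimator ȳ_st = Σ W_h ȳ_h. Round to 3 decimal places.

N = Σ N_h = 1030. Stratum weights W_h = N_h/N.
ȳ_st = (280·116.57 + 560·105.82 + 190·20.28) / 1030 = 92.96311

ȳ_st ≈ 92.963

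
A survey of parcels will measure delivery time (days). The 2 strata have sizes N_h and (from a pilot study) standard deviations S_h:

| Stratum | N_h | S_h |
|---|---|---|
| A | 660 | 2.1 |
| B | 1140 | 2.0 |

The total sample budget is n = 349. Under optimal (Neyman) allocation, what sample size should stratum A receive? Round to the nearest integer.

Neyman allocation: n_h = n · N_h S_h / Σ N_i S_i, with n = 349.
  stratum A: N_h·S_h = 660·2.1 = 1386.00
  stratum B: N_h·S_h = 1140·2.0 = 2280.00
Σ N_h S_h = 3666.00
n for stratum A = 349·1386.00/3666.00 = 131.946 → 132

132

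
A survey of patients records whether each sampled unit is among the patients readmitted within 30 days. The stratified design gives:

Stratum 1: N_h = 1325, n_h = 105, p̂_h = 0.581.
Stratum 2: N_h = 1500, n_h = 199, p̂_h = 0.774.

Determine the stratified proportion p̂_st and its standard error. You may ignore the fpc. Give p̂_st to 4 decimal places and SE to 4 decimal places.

p̂_st ≈ 0.6835, SE ≈ 0.0276

N = 2825; stratum weights W_h = N_h/N.
p̂_st = Σ W_h p̂_h = (1325·0.581 + 1500·0.774)/2825 = 0.68348
V̂(p̂_st) = Σ W_h² p̂_h(1−p̂_h)/(n_h−1):
  stratum 1: (1325/2825)²·0.581·0.419/104 = 0.000514934
  stratum 2: (1500/2825)²·0.774·0.226/198 = 0.000249075
V̂(p̂_st) = 0.000764009; SE = √V̂ = 0.0276407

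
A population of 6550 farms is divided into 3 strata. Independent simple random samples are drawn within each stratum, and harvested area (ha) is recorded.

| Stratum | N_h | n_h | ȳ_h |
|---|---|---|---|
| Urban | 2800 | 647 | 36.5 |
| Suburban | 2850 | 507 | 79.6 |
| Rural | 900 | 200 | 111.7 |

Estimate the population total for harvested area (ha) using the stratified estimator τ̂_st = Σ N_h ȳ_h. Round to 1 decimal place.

τ̂_st ≈ 429590.0

τ̂_st = Σ N_h ȳ_h = 2800·36.5 + 2850·79.6 + 900·111.7 = 429590.0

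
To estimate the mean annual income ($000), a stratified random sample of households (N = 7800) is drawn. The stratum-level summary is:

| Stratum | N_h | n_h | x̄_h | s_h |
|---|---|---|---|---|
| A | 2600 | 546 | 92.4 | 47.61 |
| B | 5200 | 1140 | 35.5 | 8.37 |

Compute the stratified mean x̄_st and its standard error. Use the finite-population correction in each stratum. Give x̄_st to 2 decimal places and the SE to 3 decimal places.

x̄_st ≈ 54.47, SE ≈ 0.621

x̄_st = Σ W_h x̄_h = (2600·92.4 + 5200·35.5)/7800 = 54.46667
V̂(x̄_st) = Σ W_h² (1 − n_h/N_h) s_h²/n_h, with W_h = N_h/N and N = 7800:
  stratum A: (2600/7800)²·(1 − 546/2600)·47.61²/546 = 0.364408
  stratum B: (5200/7800)²·(1 − 1140/5200)·8.37²/1140 = 0.0213249
V̂(x̄_st) = 0.385733
SE(x̄_st) = √0.385733 = 0.621074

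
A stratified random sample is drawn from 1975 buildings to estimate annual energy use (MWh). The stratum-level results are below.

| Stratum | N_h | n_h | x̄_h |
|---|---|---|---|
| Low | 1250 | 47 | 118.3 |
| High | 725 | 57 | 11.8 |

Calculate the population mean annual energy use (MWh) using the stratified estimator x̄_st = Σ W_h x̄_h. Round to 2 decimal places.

x̄_st ≈ 79.21

N = Σ N_h = 1975. Stratum weights W_h = N_h/N.
x̄_st = (1250·118.3 + 725·11.8) / 1975 = 79.2051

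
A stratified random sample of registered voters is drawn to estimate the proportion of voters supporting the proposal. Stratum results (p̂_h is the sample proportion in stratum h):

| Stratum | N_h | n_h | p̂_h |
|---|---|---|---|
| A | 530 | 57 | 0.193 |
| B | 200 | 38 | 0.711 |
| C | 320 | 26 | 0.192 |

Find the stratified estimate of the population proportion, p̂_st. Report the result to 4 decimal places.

p̂_st ≈ 0.2914

N = 1050; stratum weights W_h = N_h/N.
p̂_st = Σ W_h p̂_h = (530·0.193 + 200·0.711 + 320·0.192)/1050 = 0.29136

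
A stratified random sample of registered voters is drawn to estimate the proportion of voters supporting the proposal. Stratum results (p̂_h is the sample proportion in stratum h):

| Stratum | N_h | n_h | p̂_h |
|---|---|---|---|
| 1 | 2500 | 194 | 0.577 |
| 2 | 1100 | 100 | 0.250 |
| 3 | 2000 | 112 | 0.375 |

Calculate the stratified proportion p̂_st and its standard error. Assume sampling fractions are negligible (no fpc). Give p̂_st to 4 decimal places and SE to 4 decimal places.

N = 5600; stratum weights W_h = N_h/N.
p̂_st = Σ W_h p̂_h = (2500·0.577 + 1100·0.250 + 2000·0.375)/5600 = 0.44062
V̂(p̂_st) = Σ W_h² p̂_h(1−p̂_h)/(n_h−1):
  stratum 1: (2500/5600)²·0.577·0.423/193 = 0.000252036
  stratum 2: (1100/5600)²·0.250·0.750/99 = 7.30761e-05
  stratum 3: (2000/5600)²·0.375·0.625/111 = 0.000269322
V̂(p̂_st) = 0.000594435; SE = √V̂ = 0.024381

p̂_st ≈ 0.4406, SE ≈ 0.0244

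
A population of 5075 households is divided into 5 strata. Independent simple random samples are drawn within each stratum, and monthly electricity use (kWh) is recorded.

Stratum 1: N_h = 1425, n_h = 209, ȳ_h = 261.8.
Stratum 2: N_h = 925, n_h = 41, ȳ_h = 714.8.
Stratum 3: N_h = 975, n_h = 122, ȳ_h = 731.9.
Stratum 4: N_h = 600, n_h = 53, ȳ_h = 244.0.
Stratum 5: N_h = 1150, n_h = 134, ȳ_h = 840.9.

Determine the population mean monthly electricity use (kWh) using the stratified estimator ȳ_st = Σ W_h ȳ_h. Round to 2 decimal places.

ȳ_st ≈ 563.80

N = Σ N_h = 5075. Stratum weights W_h = N_h/N.
ȳ_st = (1425·261.8 + 925·714.8 + 975·731.9 + 600·244.0 + 1150·840.9) / 5075 = 563.8015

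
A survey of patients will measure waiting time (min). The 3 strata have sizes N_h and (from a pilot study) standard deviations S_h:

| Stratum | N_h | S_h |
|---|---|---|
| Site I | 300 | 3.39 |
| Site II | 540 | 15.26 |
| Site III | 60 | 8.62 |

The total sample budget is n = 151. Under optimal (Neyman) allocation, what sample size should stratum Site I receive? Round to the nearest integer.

Neyman allocation: n_h = n · N_h S_h / Σ N_i S_i, with n = 151.
  stratum Site I: N_h·S_h = 300·3.39 = 1017.00
  stratum Site II: N_h·S_h = 540·15.26 = 8240.40
  stratum Site III: N_h·S_h = 60·8.62 = 517.20
Σ N_h S_h = 9774.60
n for stratum Site I = 151·1017.00/9774.60 = 15.711 → 16

16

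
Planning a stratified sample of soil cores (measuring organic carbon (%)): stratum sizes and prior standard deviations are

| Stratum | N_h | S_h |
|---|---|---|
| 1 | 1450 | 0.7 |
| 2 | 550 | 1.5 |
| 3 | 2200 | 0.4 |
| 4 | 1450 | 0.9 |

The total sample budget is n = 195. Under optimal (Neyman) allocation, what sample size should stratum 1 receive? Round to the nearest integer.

49

Neyman allocation: n_h = n · N_h S_h / Σ N_i S_i, with n = 195.
  stratum 1: N_h·S_h = 1450·0.7 = 1015.00
  stratum 2: N_h·S_h = 550·1.5 = 825.00
  stratum 3: N_h·S_h = 2200·0.4 = 880.00
  stratum 4: N_h·S_h = 1450·0.9 = 1305.00
Σ N_h S_h = 4025.00
n for stratum 1 = 195·1015.00/4025.00 = 49.174 → 49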